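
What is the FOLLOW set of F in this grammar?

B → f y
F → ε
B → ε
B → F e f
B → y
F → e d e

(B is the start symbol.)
To compute FOLLOW(F), find every occurrence of F on a right-hand side N → α F β: add FIRST(β) \ {ε}, and if β is empty or nullable also add FOLLOW(N). Iterate to a fixed point.

In B → F e f: F is followed by e f, add FIRST(e f) \ {ε} = { 'e' }

Taking the union: FOLLOW(F) = { 'e' }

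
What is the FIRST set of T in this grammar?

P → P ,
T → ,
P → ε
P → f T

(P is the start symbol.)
{ ',' }

To compute FIRST(T), examine every production with T on the left-hand side, reading each right-hand side left to right until a non-nullable symbol is reached.

From T → ,:
  - ',' is a terminal: add ',' and stop

Collecting: FIRST(T) = { ',' }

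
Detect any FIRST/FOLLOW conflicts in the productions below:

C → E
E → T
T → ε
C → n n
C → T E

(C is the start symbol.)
Nullable non-terminals: C, E, T.
FIRST sets used below: FIRST(E) = { ε }, FIRST(T) = { ε }

C: nullable alternative(s) C → E, C → T E; FOLLOW(C) = { $ }
  C → E: FIRST \ {ε} = { } — disjoint from FOLLOW(C)
  C → n n: FIRST \ {ε} = { 'n' } — disjoint from FOLLOW(C)
  C → T E: FIRST \ {ε} = { } — disjoint from FOLLOW(C)
E has a nullable alternative but only one production, so nothing to check.
T has a nullable alternative but only one production, so nothing to check.

No FIRST/FOLLOW conflicts found.

Answer: No FIRST/FOLLOW conflicts.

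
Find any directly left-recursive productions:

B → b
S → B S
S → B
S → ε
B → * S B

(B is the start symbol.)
B → b: starts with b
S → B S: starts with B
S → B: starts with B
S → ε: starts with ε
B → * S B: starts with '*'

No direct left recursion found.

Answer: No direct left recursion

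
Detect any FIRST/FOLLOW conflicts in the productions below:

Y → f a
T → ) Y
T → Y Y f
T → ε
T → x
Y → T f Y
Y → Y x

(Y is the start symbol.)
A FIRST/FOLLOW conflict occurs when a non-terminal N has a nullable alternative N → β (β ⇒* ε) and another alternative N → α with FIRST(α) ∩ FOLLOW(N) ≠ ∅: on such a lookahead the parser cannot decide between expanding α and letting N vanish via β.

Nullable non-terminals: T.
FIRST sets used below: FIRST(Y) = { ')', 'f', 'x' }

T: nullable alternative(s) T → ε; FOLLOW(T) = { 'f' }
  T → ) Y: FIRST \ {ε} = { ')' } — disjoint from FOLLOW(T)
  T → Y Y f: FIRST \ {ε} = { ')', 'f', 'x' } — overlaps FOLLOW(T) on { 'f' }: CONFLICT
  T → ε: FIRST \ {ε} = { } — this is the only nullable alternative, skip
  T → x: FIRST \ {ε} = { 'x' } — disjoint from FOLLOW(T)

Y has no nullable alternative, so no FIRST/FOLLOW check is needed there.

So the grammar has 1 FIRST/FOLLOW conflict (marked CONFLICT above).

Answer: Yes. T → Y Y f with FOLLOW(T) on { 'f' }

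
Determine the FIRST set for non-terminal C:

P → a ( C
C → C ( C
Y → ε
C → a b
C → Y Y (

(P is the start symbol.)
To compute FIRST(C), examine every production with C on the left-hand side, reading each right-hand side left to right until a non-nullable symbol is reached.

FIRST sets of the other non-terminals involved (by the same procedure, iterated to a fixed point):
  FIRST(Y) = { ε }

From C → C ( C:
  - C is the symbol being defined: contributes nothing new
    C is not nullable, so stop
From C → a b:
  - a is a terminal: add 'a' and stop
From C → Y Y (:
  - Y is a non-terminal: add FIRST(Y) \ {ε} = { }
    Y is nullable, so continue to the next symbol
  - Y is a non-terminal: add FIRST(Y) \ {ε} = { }
    Y is nullable, so continue to the next symbol
  - '(' is a terminal: add '(' and stop

Collecting: FIRST(C) = { '(', 'a' }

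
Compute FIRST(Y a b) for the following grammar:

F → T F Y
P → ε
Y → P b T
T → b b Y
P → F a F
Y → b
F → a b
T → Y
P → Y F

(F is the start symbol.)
FIRST sets of the non-terminals involved (from the grammar, by fixed-point iteration):
  FIRST(Y) = { 'a', 'b' }

To compute FIRST(Y a b), process the symbols left to right:
Symbol Y is a non-terminal. Add FIRST(Y) \ {ε} = { 'a', 'b' }
Y is not nullable (ε ∉ FIRST(Y)), so stop here.
FIRST(Y a b) = { 'a', 'b' }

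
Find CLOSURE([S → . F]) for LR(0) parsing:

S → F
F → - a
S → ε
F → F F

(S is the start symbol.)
{ [F → . - a], [F → . F F], [S → . F] }

Start with: [S → . F]
  [S → . F] has the dot before F: add [F → . - a], [F → . F F]
No further items can be added.

CLOSURE = { [F → . - a], [F → . F F], [S → . F] }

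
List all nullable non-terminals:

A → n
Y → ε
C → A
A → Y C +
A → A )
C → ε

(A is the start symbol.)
{ 'C', 'Y' }

A non-terminal is nullable if it can derive ε (the empty string): either it has an ε-production, or it has a production whose right-hand side consists entirely of nullable non-terminals.

ε-productions: Y → ε, C → ε
So Y, C are immediately nullable.
No further non-terminal can be added: every production for the remaining non-terminals contains a terminal or a non-nullable non-terminal.
Nullable = { 'C', 'Y' }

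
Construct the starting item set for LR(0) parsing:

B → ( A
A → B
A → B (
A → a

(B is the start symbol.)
First, augment the grammar with B' → B
I₀ = CLOSURE({ [B' → . B] }):
  [B' → . B] has the dot before B: add [B → . ( A]
No further items can be added.

I₀ = { [B → . ( A], [B' → . B] }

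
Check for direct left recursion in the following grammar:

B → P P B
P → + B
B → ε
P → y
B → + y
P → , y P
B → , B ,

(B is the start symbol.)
No direct left recursion

B → P P B: starts with P
P → + B: starts with '+'
B → ε: starts with ε
P → y: starts with y
B → + y: starts with '+'
P → , y P: starts with ','
B → , B ,: starts with ','

No direct left recursion found.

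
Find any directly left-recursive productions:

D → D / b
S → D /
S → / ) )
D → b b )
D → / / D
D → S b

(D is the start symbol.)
Yes, D is left-recursive

Direct left recursion occurs when N → N α for some non-terminal N (the right-hand side begins with the left-hand side itself).

D → D / b: LEFT RECURSIVE (starts with D)
S → D /: starts with D
S → / ) ): starts with '/'
D → b b ): starts with b
D → / / D: starts with '/'
D → S b: starts with S

The grammar has direct left recursion on: D.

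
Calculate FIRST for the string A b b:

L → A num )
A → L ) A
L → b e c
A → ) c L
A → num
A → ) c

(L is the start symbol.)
{ ')', 'b', 'num' }

FIRST sets of the non-terminals involved (from the grammar, by fixed-point iteration):
  FIRST(A) = { ')', 'b', 'num' }

To compute FIRST(A b b), process the symbols left to right:
Symbol A is a non-terminal. Add FIRST(A) \ {ε} = { ')', 'b', 'num' }
A is not nullable (ε ∉ FIRST(A)), so stop here.
FIRST(A b b) = { ')', 'b', 'num' }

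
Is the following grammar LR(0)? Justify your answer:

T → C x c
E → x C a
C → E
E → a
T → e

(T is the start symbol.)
Augment with T' → T and build the canonical LR(0) collection (I0 = CLOSURE({[T' → . T]}), then GOTO on every symbol after a dot until no new states appear). It has 11 states:
  I0: { [C → . E], [E → . a], [E → . x C a], [T → . C x c], [T → . e], [T' → . T] }  — shift
  I1: { [T → C . x c] }  — shift
  I2: { [C → E .] }  — reduce
  I3: { [T' → T .] }  — accept
  I4: { [E → a .] }  — reduce
  I5: { [T → e .] }  — reduce
  I6: { [C → . E], [E → . a], [E → . x C a], [E → x . C a] }  — shift
  I7: { [E → x C . a] }  — shift
  I8: { [E → x C a .] }  — reduce
  I9: { [T → C x . c] }  — shift
  I10: { [T → C x c .] }  — reduce

Every state is either a pure shift/goto state or contains exactly one complete item and nothing to shift — no conflicts. The grammar is LR(0).

Answer: Yes, the grammar is LR(0)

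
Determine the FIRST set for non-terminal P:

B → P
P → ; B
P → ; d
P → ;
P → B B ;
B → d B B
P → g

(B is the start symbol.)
To compute FIRST(P), examine every production with P on the left-hand side, reading each right-hand side left to right until a non-nullable symbol is reached.

FIRST sets of the other non-terminals involved (by the same procedure, iterated to a fixed point):
  FIRST(B) = { ';', 'd', 'g' }

From P → ; B:
  - ';' is a terminal: add ';' and stop
From P → ; d:
  - ';' is a terminal: add ';' and stop
From P → ;:
  - ';' is a terminal: add ';' and stop
From P → B B ;:
  - B is a non-terminal: add FIRST(B) \ {ε} = { ';', 'd', 'g' }
    B is not nullable, so stop
From P → g:
  - g is a terminal: add 'g' and stop

Collecting: FIRST(P) = { ';', 'd', 'g' }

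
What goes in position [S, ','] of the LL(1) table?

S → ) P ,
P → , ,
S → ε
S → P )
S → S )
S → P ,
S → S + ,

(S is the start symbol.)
S → P ), S → S ), S → P ,, S → S + ,

To find M[S, ','], we find productions for S where ',' is in the predict set (PREDICT(N → α) = (FIRST(α) \ {ε}) ∪ (FOLLOW(N) if α ⇒* ε)).

Relevant sets:
  FIRST(P) = { ',' }
  FIRST(S) = { ')', '+', ',', ε }
  FOLLOW(S) = { $, ')', '+' }

S → ) P ,: PREDICT = { ')' }
S → ε: PREDICT = { $, ')', '+' }
S → P ): PREDICT = { ',' }
  ',' is in predict set, so this production goes in M[S, ',']
S → S ): PREDICT = { ')', '+', ',' }
  ',' is in predict set, so this production goes in M[S, ',']
S → P ,: PREDICT = { ',' }
  ',' is in predict set, so this production goes in M[S, ',']
S → S + ,: PREDICT = { ')', '+', ',' }
  ',' is in predict set, so this production goes in M[S, ',']

M[S, ','] = S → P ), S → S ), S → P ,, S → S + ,  (a multiply-defined cell — the grammar is not LL(1))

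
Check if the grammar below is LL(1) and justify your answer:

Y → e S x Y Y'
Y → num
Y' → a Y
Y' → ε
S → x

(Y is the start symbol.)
No. Predict set conflict for Y': { 'a' }

Relevant sets:
  FOLLOW(Y') = { $, 'a' }

For Y:
  PREDICT(Y → e S x Y Y') = { 'e' }
  PREDICT(Y → num) = { 'num' }
For Y':
  PREDICT(Y' → a Y) = { 'a' }
  PREDICT(Y' → ε) = { $, 'a' }
S has a single production, so nothing to check there.

Conflict found: Predict set conflict for Y': { 'a' }
The grammar is NOT LL(1).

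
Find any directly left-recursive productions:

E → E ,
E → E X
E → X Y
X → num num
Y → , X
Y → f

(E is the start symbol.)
Yes, E is left-recursive

Direct left recursion occurs when N → N α for some non-terminal N (the right-hand side begins with the left-hand side itself).

E → E ,: LEFT RECURSIVE (starts with E)
E → E X: LEFT RECURSIVE (starts with E)
E → X Y: starts with X
X → num num: starts with num
Y → , X: starts with ','
Y → f: starts with f

The grammar has direct left recursion on: E.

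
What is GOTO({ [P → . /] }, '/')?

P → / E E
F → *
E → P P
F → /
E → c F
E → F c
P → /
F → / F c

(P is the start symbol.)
{ [P → / .] }

GOTO(I, '/') = CLOSURE({ [A → αX.β] : [A → α.Xβ] ∈ I, X = '/' })

Items with dot before '/', with the dot advanced:
  [P → . /] → [P → / .]
Closure adds nothing (no advanced item has the dot before a non-terminal).

GOTO = { [P → / .] }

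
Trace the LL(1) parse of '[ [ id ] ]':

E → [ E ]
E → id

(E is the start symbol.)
LL(1) parsing maintains a stack (initially the start symbol over $) and the input. At each step: if the stack top is a terminal, match it against the current input token; if it is a non-terminal N, replace it with the RHS of M[N, lookahead] (the unique production whose predict set contains the lookahead).

Stack is shown with the top on the left.

Stack      Input         Action
-------------------------------
E $        [ [ id ] ] $  output E → [ E ]
[ E ] $    [ [ id ] ] $  match '['
E ] $      [ id ] ] $    output E → [ E ]
[ E ] ] $  [ id ] ] $    match '['
E ] ] $    id ] ] $      output E → id
id ] ] $   id ] ] $      match 'id'
] ] $      ] ] $         match ']'
] $        ] $           match ']'
$          $             accept

The string is accepted.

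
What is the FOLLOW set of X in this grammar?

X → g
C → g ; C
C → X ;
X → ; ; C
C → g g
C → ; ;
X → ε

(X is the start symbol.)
X is the start symbol, so $ ∈ FOLLOW(X).
In C → X ;: X is followed by ';', add FIRST(';') \ {ε} = { ';' }

Taking the union: FOLLOW(X) = { $, ';' }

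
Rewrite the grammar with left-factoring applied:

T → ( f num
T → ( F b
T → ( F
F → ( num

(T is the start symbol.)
Left-factoring transforms A → αβ₁ | αβ₂ into A → αA' and A' → β₁ | β₂
(α is the longest common prefix among the alternatives). Repeat until
no nonterminal has two alternatives with a common prefix.

Round 1: T has alternatives sharing prefix '('. Introduce T': T → ( T'
  Add: T' → f num
  Add: T' → F b
  Add: T' → F

Round 2: T' has alternatives sharing prefix 'F'. Introduce T'': T' → F T''
  Add: T'' → b
  Add: T'' → ε

No remaining common prefixes — done.

Resulting grammar:
T → ( T'
T' → f num
T' → F T''
T'' → b
T'' → ε
F → ( num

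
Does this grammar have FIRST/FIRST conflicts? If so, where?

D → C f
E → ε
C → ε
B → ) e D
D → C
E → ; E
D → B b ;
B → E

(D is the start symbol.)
A FIRST/FIRST conflict occurs when two productions N → α and N → β for the same non-terminal have FIRST(α) ∩ FIRST(β) ≠ ∅ (with ε ∈ FIRST of a nullable right-hand side, so two nullable alternatives also conflict).

FIRST sets of the non-terminals at (or reachable through a nullable prefix from) the front of some alternative:
  FIRST(C) = { ε }
  FIRST(B) = { ')', ';', ε }
  FIRST(E) = { ';', ε }

Productions for D:
  D → C f: FIRST = { 'f' }
  D → C: FIRST = { ε }
  D → B b ;: FIRST = { ')', ';', 'b' }
Productions for E:
  E → ε: FIRST = { ε }
  E → ; E: FIRST = { ';' }
Productions for B:
  B → ) e D: FIRST = { ')' }
  B → E: FIRST = { ';', ε }
C has only one production, so no FIRST/FIRST conflict is possible there.

All alternatives of each non-terminal have pairwise disjoint FIRST sets.

Answer: No FIRST/FIRST conflicts.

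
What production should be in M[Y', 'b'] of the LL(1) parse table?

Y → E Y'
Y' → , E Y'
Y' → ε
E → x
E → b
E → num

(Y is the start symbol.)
To find M[Y', 'b'], we find productions for Y' where 'b' is in the predict set (PREDICT(N → α) = (FIRST(α) \ {ε}) ∪ (FOLLOW(N) if α ⇒* ε)).

Relevant sets:
  FOLLOW(Y') = { $ }

Y' → , E Y': PREDICT = { ',' }
Y' → ε: PREDICT = { $ }

M[Y', 'b'] is empty (no production applies)

Answer: Empty (error entry)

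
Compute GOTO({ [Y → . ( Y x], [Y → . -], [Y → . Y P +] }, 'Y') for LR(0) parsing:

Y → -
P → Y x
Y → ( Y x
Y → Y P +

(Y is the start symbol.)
{ [P → . Y x], [Y → . ( Y x], [Y → . -], [Y → . Y P +], [Y → Y . P +] }

GOTO(I, 'Y') = CLOSURE({ [A → αX.β] : [A → α.Xβ] ∈ I, X = 'Y' })

Items with dot before 'Y', with the dot advanced:
  [Y → . Y P +] → [Y → Y . P +]
Closure of the advanced items:
  [Y → Y . P +] has the dot before P: add [P → . Y x]
  [P → . Y x] has the dot before Y: add [Y → . -], [Y → . ( Y x], [Y → . Y P +]

GOTO = { [P → . Y x], [Y → . ( Y x], [Y → . -], [Y → . Y P +], [Y → Y . P +] }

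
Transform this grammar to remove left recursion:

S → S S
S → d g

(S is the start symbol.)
S is directly left-recursive. The standard transformation for
  A → A α₁ | ... | A α_m | β₁ | ... | β_n
is
  A  → β₁ A' | ... | β_n A'
  A' → α₁ A' | ... | α_m A' | ε

S → d g becomes S → d g S'
S → S S becomes S' → S S'
Add S' → ε

Resulting grammar:
S → d g S'
S' → S S'
S' → ε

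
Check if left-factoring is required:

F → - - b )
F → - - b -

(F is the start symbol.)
Yes, F has productions with common prefix '- - b'

Left-factoring is needed when two productions for the same non-terminal
share a common prefix on the right-hand side.

Productions for F:
  F → - - b )
  F → - - b -

Found common prefix '- - b' in productions for F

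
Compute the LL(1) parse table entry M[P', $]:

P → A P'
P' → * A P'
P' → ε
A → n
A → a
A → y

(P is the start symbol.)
To find M[P', $], we find productions for P' where $ is in the predict set (PREDICT(N → α) = (FIRST(α) \ {ε}) ∪ (FOLLOW(N) if α ⇒* ε)).

Relevant sets:
  FOLLOW(P') = { $ }

P' → * A P': PREDICT = { '*' }
P' → ε: PREDICT = { $ }
  $ is in predict set, so this production goes in M[P', $]

M[P', $] = P' → ε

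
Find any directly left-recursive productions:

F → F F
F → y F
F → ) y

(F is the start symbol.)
Yes, F is left-recursive

Direct left recursion occurs when N → N α for some non-terminal N (the right-hand side begins with the left-hand side itself).

F → F F: LEFT RECURSIVE (starts with F)
F → y F: starts with y
F → ) y: starts with ')'

The grammar has direct left recursion on: F.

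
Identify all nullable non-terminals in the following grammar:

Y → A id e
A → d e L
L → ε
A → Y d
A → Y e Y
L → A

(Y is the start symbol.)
ε-productions: L → ε
So L is immediately nullable.
No further non-terminal can be added: every production for the remaining non-terminals contains a terminal or a non-nullable non-terminal.
Nullable = { 'L' }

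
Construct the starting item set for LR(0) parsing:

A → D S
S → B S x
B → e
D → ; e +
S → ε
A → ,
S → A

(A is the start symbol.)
First, augment the grammar with A' → A
I₀ = CLOSURE({ [A' → . A] }):
  [A' → . A] has the dot before A: add [A → . D S], [A → . ,]
  [A → . D S] has the dot before D: add [D → . ; e +]
No further items can be added.

I₀ = { [A → . ,], [A → . D S], [A' → . A], [D → . ; e +] }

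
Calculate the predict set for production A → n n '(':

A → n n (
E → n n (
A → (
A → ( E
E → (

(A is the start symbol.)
PREDICT(A → n n '(') = (FIRST(RHS) \ {ε}) ∪ (FOLLOW(A) if ε ∈ FIRST(RHS), i.e. RHS ⇒* ε)
FIRST(n n '(') = { 'n' }
ε ∉ FIRST(n n '('), so FOLLOW(A) is not added.
PREDICT(A → n n '(') = { 'n' }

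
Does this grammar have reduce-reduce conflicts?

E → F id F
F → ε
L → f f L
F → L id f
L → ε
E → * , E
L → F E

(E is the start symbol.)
Yes — I0: [F → .] vs [L → .]; I3: [F → .] vs [L → .]; I6: [F → .] vs [L → .]; I7: [F → .] vs [L → .]; I12: [F → .] vs [L → .]; I13: [E → F id F .] vs [F → .]; I14: [F → .] vs [L → .]

A reduce-reduce conflict occurs when an LR(0) state has two complete items [A → α .] and [B → β .] — both call for a reduction, and with no lookahead the parser cannot choose between them.

Augment with E' → E and build the canonical LR(0) collection (I0 = CLOSURE({[E' → . E]}), then GOTO on every symbol after a dot until no new states appear). It has 16 states:
  I0: { [E → . * , E], [E → . F id F], [E' → . E], [F → . L id f], [F → .], [L → . F E], [L → . f f L], [L → .] }  — shift, 2 reduces
  I1: { [E → * . , E] }  — shift
  I2: { [E' → E .] }  — accept
  I3: { [E → . * , E], [E → . F id F], [E → F . id F], [F → . L id f], [F → .], [L → . F E], [L → . f f L], [L → .], [L → F . E] }  — shift, 2 reduces
  I4: { [F → L . id f] }  — shift
  I5: { [L → f . f L] }  — shift
  I6: { [F → . L id f], [F → .], [L → . F E], [L → . f f L], [L → .], [L → f f . L] }  — shift, 2 reduces
  I7: { [E → . * , E], [E → . F id F], [F → . L id f], [F → .], [L → . F E], [L → . f f L], [L → .], [L → F . E] }  — shift, 2 reduces
  I8: { [F → L . id f], [L → f f L .] }  — shift, reduce
  I9: { [F → L id . f] }  — shift
  I10: { [F → L id f .] }  — reduce
  I11: { [L → F E .] }  — reduce
  I12: { [E → F id . F], [F → . L id f], [F → .], [L → . F E], [L → . f f L], [L → .] }  — shift, 2 reduces
  I13: { [E → . * , E], [E → . F id F], [E → F id F .], [F → . L id f], [F → .], [L → . F E], [L → . f f L], [L → .], [L → F . E] }  — shift, 3 reduces
  I14: { [E → * , . E], [E → . * , E], [E → . F id F], [F → . L id f], [F → .], [L → . F E], [L → . f f L], [L → .] }  — shift, 2 reduces
  I15: { [E → * , E .] }  — reduce

I0 contains complete items [F → .], [L → .] — reduce-reduce conflict.
I3 contains complete items [F → .], [L → .] — reduce-reduce conflict.
I6 contains complete items [F → .], [L → .] — reduce-reduce conflict.
I7 contains complete items [F → .], [L → .] — reduce-reduce conflict.
I12 contains complete items [F → .], [L → .] — reduce-reduce conflict.
I13 contains complete items [E → F id F .], [F → .], [L → .] — reduce-reduce conflict.
I14 contains complete items [F → .], [L → .] — reduce-reduce conflict.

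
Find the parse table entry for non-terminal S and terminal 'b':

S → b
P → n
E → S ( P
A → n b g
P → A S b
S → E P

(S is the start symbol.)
To find M[S, 'b'], we find productions for S where 'b' is in the predict set (PREDICT(N → α) = (FIRST(α) \ {ε}) ∪ (FOLLOW(N) if α ⇒* ε)).

Relevant sets:
  FIRST(E) = { 'b' }

S → b: PREDICT = { 'b' }
  'b' is in predict set, so this production goes in M[S, 'b']
S → E P: PREDICT = { 'b' }
  'b' is in predict set, so this production goes in M[S, 'b']

M[S, 'b'] = S → b, S → E P  (a multiply-defined cell — the grammar is not LL(1))

Answer: S → b, S → E P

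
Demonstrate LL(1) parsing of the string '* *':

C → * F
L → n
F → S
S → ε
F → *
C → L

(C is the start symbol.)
LL(1) parsing maintains a stack (initially the start symbol over $) and the input. At each step: if the stack top is a terminal, match it against the current input token; if it is a non-terminal N, replace it with the RHS of M[N, lookahead] (the unique production whose predict set contains the lookahead).

Stack is shown with the top on the left.

Stack  Input  Action
--------------------
C $    * * $  output C → * F
* F $  * * $  match '*'
F $    * $    output F → *
* $    * $    match '*'
$      $      accept

The string is accepted.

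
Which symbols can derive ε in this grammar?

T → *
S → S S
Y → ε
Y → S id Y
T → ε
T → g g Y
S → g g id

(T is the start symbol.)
{ 'T', 'Y' }

ε-productions: Y → ε, T → ε
So Y, T are immediately nullable.
No further non-terminal can be added: every production for the remaining non-terminals contains a terminal or a non-nullable non-terminal.
Nullable = { 'T', 'Y' }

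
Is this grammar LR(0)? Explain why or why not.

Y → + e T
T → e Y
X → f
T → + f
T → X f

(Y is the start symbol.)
Augment with Y' → Y and build the canonical LR(0) collection (I0 = CLOSURE({[Y' → . Y]}), then GOTO on every symbol after a dot until no new states appear). It has 12 states:
  I0: { [Y → . + e T], [Y' → . Y] }  — shift
  I1: { [Y → + . e T] }  — shift
  I2: { [Y' → Y .] }  — accept
  I3: { [T → . + f], [T → . X f], [T → . e Y], [X → . f], [Y → + e . T] }  — shift
  I4: { [T → + . f] }  — shift
  I5: { [Y → + e T .] }  — reduce
  I6: { [T → X . f] }  — shift
  I7: { [T → e . Y], [Y → . + e T] }  — shift
  I8: { [X → f .] }  — reduce
  I9: { [T → e Y .] }  — reduce
  I10: { [T → X f .] }  — reduce
  I11: { [T → + f .] }  — reduce

Every state is either a pure shift/goto state or contains exactly one complete item and nothing to shift — no conflicts. The grammar is LR(0).

Answer: Yes, the grammar is LR(0)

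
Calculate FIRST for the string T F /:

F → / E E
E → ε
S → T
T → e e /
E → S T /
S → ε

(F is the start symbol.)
FIRST sets of the non-terminals involved (from the grammar, by fixed-point iteration):
  FIRST(T) = { 'e' }

To compute FIRST(T F /), process the symbols left to right:
Symbol T is a non-terminal. Add FIRST(T) \ {ε} = { 'e' }
T is not nullable (ε ∉ FIRST(T)), so stop here.
FIRST(T F /) = { 'e' }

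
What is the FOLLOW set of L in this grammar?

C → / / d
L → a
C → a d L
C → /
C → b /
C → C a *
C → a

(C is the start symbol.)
{ $, 'a' }

To compute FOLLOW(L), find every occurrence of L on a right-hand side N → α L β: add FIRST(β) \ {ε}, and if β is empty or nullable also add FOLLOW(N). Iterate to a fixed point.

In C → a d L: L is at the end, add FOLLOW(C)

The FOLLOW sets referred to above (computed the same way, to a fixed point):
  FOLLOW(C) = { $, 'a' }

Taking the union: FOLLOW(L) = { $, 'a' }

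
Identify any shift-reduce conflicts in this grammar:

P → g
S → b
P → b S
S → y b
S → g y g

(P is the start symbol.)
No shift-reduce conflicts

A shift-reduce conflict occurs when an LR(0) state has both:
  - a complete (reduce) item [A → α .] (dot at the end), and
  - a shift item [B → β . c γ] (dot before a terminal).

Augment with P' → P and build the canonical LR(0) collection (I0 = CLOSURE({[P' → . P]}), then GOTO on every symbol after a dot until no new states appear). It has 11 states:
  I0: { [P → . b S], [P → . g], [P' → . P] }  — shift
  I1: { [P' → P .] }  — accept
  I2: { [P → b . S], [S → . b], [S → . g y g], [S → . y b] }  — shift
  I3: { [P → g .] }  — reduce
  I4: { [P → b S .] }  — reduce
  I5: { [S → b .] }  — reduce
  I6: { [S → g . y g] }  — shift
  I7: { [S → y . b] }  — shift
  I8: { [S → y b .] }  — reduce
  I9: { [S → g y . g] }  — shift
  I10: { [S → g y g .] }  — reduce

No state contains both a complete item and a shift item.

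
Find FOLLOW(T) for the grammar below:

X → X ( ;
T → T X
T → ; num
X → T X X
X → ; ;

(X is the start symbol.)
{ ';' }

To compute FOLLOW(T), find every occurrence of T on a right-hand side N → α T β: add FIRST(β) \ {ε}, and if β is empty or nullable also add FOLLOW(N). Iterate to a fixed point.

In T → T X: T is followed by X, add FIRST(X) \ {ε} = { ';' }
In X → T X X: T is followed by X X, add FIRST(X X) \ {ε} = { ';' }

Taking the union: FOLLOW(T) = { ';' }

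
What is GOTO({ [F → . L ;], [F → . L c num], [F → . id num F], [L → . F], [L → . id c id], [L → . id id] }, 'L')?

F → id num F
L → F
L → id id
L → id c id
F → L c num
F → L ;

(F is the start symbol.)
GOTO(I, 'L') = CLOSURE({ [A → αX.β] : [A → α.Xβ] ∈ I, X = 'L' })

Items with dot before 'L', with the dot advanced:
  [F → . L ;] → [F → L . ;]
  [F → . L c num] → [F → L . c num]
Closure adds nothing (no advanced item has the dot before a non-terminal).

GOTO = { [F → L . ;], [F → L . c num] }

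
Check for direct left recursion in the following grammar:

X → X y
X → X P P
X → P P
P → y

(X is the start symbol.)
X → X y: LEFT RECURSIVE (starts with X)
X → X P P: LEFT RECURSIVE (starts with X)
X → P P: starts with P
P → y: starts with y

The grammar has direct left recursion on: X.

Answer: Yes, X is left-recursive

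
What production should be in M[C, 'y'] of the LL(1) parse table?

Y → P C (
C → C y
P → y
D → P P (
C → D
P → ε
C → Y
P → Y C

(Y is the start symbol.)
C → C y, C → D, C → Y

To find M[C, 'y'], we find productions for C where 'y' is in the predict set (PREDICT(N → α) = (FIRST(α) \ {ε}) ∪ (FOLLOW(N) if α ⇒* ε)).

Relevant sets:
  FIRST(C) = { '(', 'y' }
  FIRST(D) = { '(', 'y' }
  FIRST(Y) = { '(', 'y' }

C → C y: PREDICT = { '(', 'y' }
  'y' is in predict set, so this production goes in M[C, 'y']
C → D: PREDICT = { '(', 'y' }
  'y' is in predict set, so this production goes in M[C, 'y']
C → Y: PREDICT = { '(', 'y' }
  'y' is in predict set, so this production goes in M[C, 'y']

M[C, 'y'] = C → C y, C → D, C → Y  (a multiply-defined cell — the grammar is not LL(1))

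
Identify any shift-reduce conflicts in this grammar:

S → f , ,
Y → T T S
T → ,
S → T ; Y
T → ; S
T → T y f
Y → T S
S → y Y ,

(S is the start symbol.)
A shift-reduce conflict occurs when an LR(0) state has both:
  - a complete (reduce) item [A → α .] (dot at the end), and
  - a shift item [B → β . c γ] (dot before a terminal).

Augment with S' → S and build the canonical LR(0) collection (I0 = CLOSURE({[S' → . S]}), then GOTO on every symbol after a dot until no new states appear). It has 23 states:
  I0: { [S → . T ; Y], [S → . f , ,], [S → . y Y ,], [S' → . S], [T → . ,], [T → . ; S], [T → . T y f] }  — shift
  I1: { [T → , .] }  — reduce
  I2: { [S → . T ; Y], [S → . f , ,], [S → . y Y ,], [T → . ,], [T → . ; S], [T → . T y f], [T → ; . S] }  — shift
  I3: { [S' → S .] }  — accept
  I4: { [S → T . ; Y], [T → T . y f] }  — shift
  I5: { [S → f . , ,] }  — shift
  I6: { [S → y . Y ,], [T → . ,], [T → . ; S], [T → . T y f], [Y → . T S], [Y → . T T S] }  — shift
  I7: { [S → . T ; Y], [S → . f , ,], [S → . y Y ,], [T → . ,], [T → . ; S], [T → . T y f], [T → T . y f], [Y → T . S], [Y → T . T S] }  — shift
  I8: { [S → y Y . ,] }  — shift
  I9: { [S → y Y , .] }  — reduce
  I10: { [Y → T S .] }  — reduce
  I11: { [S → . T ; Y], [S → . f , ,], [S → . y Y ,], [S → T . ; Y], [T → . ,], [T → . ; S], [T → . T y f], [T → T . y f], [Y → T T . S] }  — shift
  I12: { [S → y . Y ,], [T → . ,], [T → . ; S], [T → . T y f], [T → T y . f], [Y → . T S], [Y → . T T S] }  — shift
  I13: { [T → T y f .] }  — reduce
  I14: { [S → . T ; Y], [S → . f , ,], [S → . y Y ,], [S → T ; . Y], [T → . ,], [T → . ; S], [T → . T y f], [T → ; . S], [Y → . T S], [Y → . T T S] }  — shift
  I15: { [Y → T T S .] }  — reduce
  I16: { [T → ; S .] }  — reduce
  I17: { [S → . T ; Y], [S → . f , ,], [S → . y Y ,], [S → T . ; Y], [T → . ,], [T → . ; S], [T → . T y f], [T → T . y f], [Y → T . S], [Y → T . T S] }  — shift
  I18: { [S → T ; Y .] }  — reduce
  I19: { [S → f , . ,] }  — shift
  I20: { [S → f , , .] }  — reduce
  I21: { [S → T ; . Y], [T → . ,], [T → . ; S], [T → . T y f], [Y → . T S], [Y → . T T S] }  — shift
  I22: { [T → T y . f] }  — shift

No state contains both a complete item and a shift item.

Answer: No shift-reduce conflicts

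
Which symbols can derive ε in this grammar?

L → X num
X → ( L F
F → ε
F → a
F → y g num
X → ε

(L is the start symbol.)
{ 'F', 'X' }

ε-productions: F → ε, X → ε
So F, X are immediately nullable.
No further non-terminal can be added: every production for the remaining non-terminals contains a terminal or a non-nullable non-terminal.
Nullable = { 'F', 'X' }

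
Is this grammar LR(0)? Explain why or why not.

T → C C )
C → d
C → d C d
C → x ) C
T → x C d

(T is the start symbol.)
A grammar is LR(0) if no state in the canonical LR(0) collection has:
  - both a shift item (dot before a terminal) and a complete item (shift-reduce conflict), or
  - two or more complete items (reduce-reduce conflict; the accept item [T' → T .] counts as a complete item here).

Augment with T' → T and build the canonical LR(0) collection (I0 = CLOSURE({[T' → . T]}), then GOTO on every symbol after a dot until no new states appear). It has 14 states:
  I0: { [C → . d C d], [C → . d], [C → . x ) C], [T → . C C )], [T → . x C d], [T' → . T] }  — shift
  I1: { [C → . d C d], [C → . d], [C → . x ) C], [T → C . C )] }  — shift
  I2: { [T' → T .] }  — accept
  I3: { [C → . d C d], [C → . d], [C → . x ) C], [C → d . C d], [C → d .] }  — shift, reduce
  I4: { [C → . d C d], [C → . d], [C → . x ) C], [C → x . ) C], [T → x . C d] }  — shift
  I5: { [C → . d C d], [C → . d], [C → . x ) C], [C → x ) . C] }  — shift
  I6: { [T → x C . d] }  — shift
  I7: { [C → x . ) C] }  — shift
  I8: { [T → x C d .] }  — reduce
  I9: { [C → x ) C .] }  — reduce
  I10: { [C → d C . d] }  — shift
  I11: { [C → d C d .] }  — reduce
  I12: { [T → C C . )] }  — shift
  I13: { [T → C C ) .] }  — reduce

Conflict in state I3:
  Shift-reduce conflict between [C → d .] and [C → . d]
So the grammar is NOT LR(0).

Answer: No. Shift-reduce conflict between [C → d .] and [C → . d]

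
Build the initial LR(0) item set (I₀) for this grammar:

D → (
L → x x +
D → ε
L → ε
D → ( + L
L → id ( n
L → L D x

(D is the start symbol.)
First, augment the grammar with D' → D
I₀ = CLOSURE({ [D' → . D] }):
  [D' → . D] has the dot before D: add [D → . (], [D → .], [D → . ( + L]
No further items can be added.

I₀ = { [D → . ( + L], [D → . (], [D → .], [D' → . D] }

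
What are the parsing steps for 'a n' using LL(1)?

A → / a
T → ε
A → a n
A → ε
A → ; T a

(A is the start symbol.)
LL(1) parsing maintains a stack (initially the start symbol over $) and the input. At each step: if the stack top is a terminal, match it against the current input token; if it is a non-terminal N, replace it with the RHS of M[N, lookahead] (the unique production whose predict set contains the lookahead).

Stack is shown with the top on the left.

Stack  Input  Action
--------------------
A $    a n $  output A → a n
a n $  a n $  match 'a'
n $    n $    match 'n'
$      $      accept

The string is accepted.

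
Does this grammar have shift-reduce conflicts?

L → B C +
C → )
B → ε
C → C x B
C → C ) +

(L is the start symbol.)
A shift-reduce conflict occurs when an LR(0) state has both:
  - a complete (reduce) item [A → α .] (dot at the end), and
  - a shift item [B → β . c γ] (dot before a terminal).

Augment with L' → L and build the canonical LR(0) collection (I0 = CLOSURE({[L' → . L]}), then GOTO on every symbol after a dot until no new states appear). It has 10 states:
  I0: { [B → .], [L → . B C +], [L' → . L] }  — reduce
  I1: { [C → . )], [C → . C ) +], [C → . C x B], [L → B . C +] }  — shift
  I2: { [L' → L .] }  — accept
  I3: { [C → ) .] }  — reduce
  I4: { [C → C . ) +], [C → C . x B], [L → B C . +] }  — shift
  I5: { [C → C ) . +] }  — shift
  I6: { [L → B C + .] }  — reduce
  I7: { [B → .], [C → C x . B] }  — reduce
  I8: { [C → C x B .] }  — reduce
  I9: { [C → C ) + .] }  — reduce

No state contains both a complete item and a shift item.

Answer: No shift-reduce conflicts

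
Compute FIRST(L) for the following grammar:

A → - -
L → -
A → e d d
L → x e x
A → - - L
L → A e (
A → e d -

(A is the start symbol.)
{ '-', 'e', 'x' }

To compute FIRST(L), examine every production with L on the left-hand side, reading each right-hand side left to right until a non-nullable symbol is reached.

FIRST sets of the other non-terminals involved (by the same procedure, iterated to a fixed point):
  FIRST(A) = { '-', 'e' }

From L → -:
  - '-' is a terminal: add '-' and stop
From L → x e x:
  - x is a terminal: add 'x' and stop
From L → A e (:
  - A is a non-terminal: add FIRST(A) \ {ε} = { '-', 'e' }
    A is not nullable, so stop

Collecting: FIRST(L) = { '-', 'e', 'x' }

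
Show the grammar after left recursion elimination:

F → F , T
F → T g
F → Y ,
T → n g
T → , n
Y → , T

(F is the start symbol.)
F → T g F'
F → Y , F'
F' → , T F'
F' → ε
T → n g
T → , n
Y → , T

F is directly left-recursive. The standard transformation for
  A → A α₁ | ... | A α_m | β₁ | ... | β_n
is
  A  → β₁ A' | ... | β_n A'
  A' → α₁ A' | ... | α_m A' | ε

F → T g becomes F → T g F'
F → Y , becomes F → Y , F'
F → F , T becomes F' → , T F'
Add F' → ε

Productions for other non-terminals are unchanged:
  T → n g
  T → , n
  Y → , T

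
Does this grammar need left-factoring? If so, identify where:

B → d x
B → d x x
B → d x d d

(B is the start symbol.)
Yes, B has productions with common prefix 'd x'

Left-factoring is needed when two productions for the same non-terminal
share a common prefix on the right-hand side.

Productions for B:
  B → d x
  B → d x x
  B → d x d d

Found common prefix 'd x' in productions for B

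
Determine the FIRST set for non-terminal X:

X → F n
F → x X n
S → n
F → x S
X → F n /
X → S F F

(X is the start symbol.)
To compute FIRST(X), examine every production with X on the left-hand side, reading each right-hand side left to right until a non-nullable symbol is reached.

FIRST sets of the other non-terminals involved (by the same procedure, iterated to a fixed point):
  FIRST(F) = { 'x' }
  FIRST(S) = { 'n' }

From X → F n:
  - F is a non-terminal: add FIRST(F) \ {ε} = { 'x' }
    F is not nullable, so stop
From X → F n /:
  - F is a non-terminal: add FIRST(F) \ {ε} = { 'x' }
    F is not nullable, so stop
From X → S F F:
  - S is a non-terminal: add FIRST(S) \ {ε} = { 'n' }
    S is not nullable, so stop

Collecting: FIRST(X) = { 'n', 'x' }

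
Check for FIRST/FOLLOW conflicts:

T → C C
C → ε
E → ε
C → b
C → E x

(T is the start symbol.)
A FIRST/FOLLOW conflict occurs when a non-terminal N has a nullable alternative N → β (β ⇒* ε) and another alternative N → α with FIRST(α) ∩ FOLLOW(N) ≠ ∅: on such a lookahead the parser cannot decide between expanding α and letting N vanish via β.

Nullable non-terminals: C, E, T.
FIRST sets used below: FIRST(E) = { ε }

C: nullable alternative(s) C → ε; FOLLOW(C) = { $, 'b', 'x' }
  C → ε: FIRST \ {ε} = { } — this is the only nullable alternative, skip
  C → b: FIRST \ {ε} = { 'b' } — overlaps FOLLOW(C) on { 'b' }: CONFLICT
  C → E x: FIRST \ {ε} = { 'x' } — overlaps FOLLOW(C) on { 'x' }: CONFLICT
E has a nullable alternative but only one production, so nothing to check.
T has a nullable alternative but only one production, so nothing to check.

So the grammar has 2 FIRST/FOLLOW conflicts (marked CONFLICT above).

Answer: Yes. C → b with FOLLOW(C) on { 'b' }; C → E x with FOLLOW(C) on { 'x' }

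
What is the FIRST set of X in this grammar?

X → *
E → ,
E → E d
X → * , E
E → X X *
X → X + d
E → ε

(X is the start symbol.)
{ '*' }

To compute FIRST(X), examine every production with X on the left-hand side, reading each right-hand side left to right until a non-nullable symbol is reached.

From X → *:
  - '*' is a terminal: add '*' and stop
From X → * , E:
  - '*' is a terminal: add '*' and stop
From X → X + d:
  - X is the symbol being defined: contributes nothing new
    X is not nullable, so stop

Collecting: FIRST(X) = { '*' }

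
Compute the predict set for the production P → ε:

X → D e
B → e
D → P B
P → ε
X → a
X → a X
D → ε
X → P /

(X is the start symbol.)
{ '/', 'e' }

PREDICT(P → ε) = (FIRST(RHS) \ {ε}) ∪ (FOLLOW(P) if ε ∈ FIRST(RHS), i.e. RHS ⇒* ε)
The right-hand side is ε (FIRST(ε) = { ε }), so the predict set is FOLLOW(P) = { '/', 'e' }
PREDICT(P → ε) = { '/', 'e' }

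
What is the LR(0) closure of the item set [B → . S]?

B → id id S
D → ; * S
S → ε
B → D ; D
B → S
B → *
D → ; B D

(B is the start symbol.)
To compute CLOSURE, for each item [A → α.Bβ] where B is a non-terminal, add [B → .γ] for all productions B → γ; repeat for the newly added items until nothing changes.

Start with: [B → . S]
  [B → . S] has the dot before S: add [S → .]
No further items can be added.

CLOSURE = { [B → . S], [S → .] }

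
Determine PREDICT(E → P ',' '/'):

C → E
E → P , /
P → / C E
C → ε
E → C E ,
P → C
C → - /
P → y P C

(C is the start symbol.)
PREDICT(E → P ',' '/') = (FIRST(RHS) \ {ε}) ∪ (FOLLOW(E) if ε ∈ FIRST(RHS), i.e. RHS ⇒* ε)
FIRST(P) = { ',', '-', '/', 'y', ε }
FIRST(P ',' '/') = { ',', '-', '/', 'y' }
ε ∉ FIRST(P ',' '/'), so FOLLOW(E) is not added.
PREDICT(E → P ',' '/') = { ',', '-', '/', 'y' }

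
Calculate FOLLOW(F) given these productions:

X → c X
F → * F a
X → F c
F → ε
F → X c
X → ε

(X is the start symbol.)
In F → * F a: F is followed by a, add FIRST(a) \ {ε} = { 'a' }
In X → F c: F is followed by c, add FIRST(c) \ {ε} = { 'c' }

Taking the union: FOLLOW(F) = { 'a', 'c' }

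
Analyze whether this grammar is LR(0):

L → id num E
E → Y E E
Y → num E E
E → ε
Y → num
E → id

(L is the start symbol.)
A grammar is LR(0) if no state in the canonical LR(0) collection has:
  - both a shift item (dot before a terminal) and a complete item (shift-reduce conflict), or
  - two or more complete items (reduce-reduce conflict; the accept item [L' → L .] counts as a complete item here).

Augment with L' → L and build the canonical LR(0) collection (I0 = CLOSURE({[L' → . L]}), then GOTO on every symbol after a dot until no new states appear). It has 12 states:
  I0: { [L → . id num E], [L' → . L] }  — shift
  I1: { [L' → L .] }  — accept
  I2: { [L → id . num E] }  — shift
  I3: { [E → . Y E E], [E → . id], [E → .], [L → id num . E], [Y → . num E E], [Y → . num] }  — shift, reduce
  I4: { [L → id num E .] }  — reduce
  I5: { [E → . Y E E], [E → . id], [E → .], [E → Y . E E], [Y → . num E E], [Y → . num] }  — shift, reduce
  I6: { [E → id .] }  — reduce
  I7: { [E → . Y E E], [E → . id], [E → .], [Y → . num E E], [Y → . num], [Y → num . E E], [Y → num .] }  — shift, 2 reduces
  I8: { [E → . Y E E], [E → . id], [E → .], [Y → . num E E], [Y → . num], [Y → num E . E] }  — shift, reduce
  I9: { [Y → num E E .] }  — reduce
  I10: { [E → . Y E E], [E → . id], [E → .], [E → Y E . E], [Y → . num E E], [Y → . num] }  — shift, reduce
  I11: { [E → Y E E .] }  — reduce

Conflict in state I3:
  Shift-reduce conflict between [E → .] and [E → . id]
So the grammar is NOT LR(0).

Answer: No. Shift-reduce conflict between [E → .] and [E → . id]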